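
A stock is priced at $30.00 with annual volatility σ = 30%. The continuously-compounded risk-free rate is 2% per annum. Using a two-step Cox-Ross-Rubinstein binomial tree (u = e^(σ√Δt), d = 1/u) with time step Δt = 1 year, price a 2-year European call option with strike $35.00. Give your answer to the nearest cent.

$3.98

CRR parameters: u = e^(σ√Δt) = e^(0.3·√1) = 1.3499, d = 1/u = 0.7408
Per-period rate: rΔt = 0.02·1 = 0.02, so R = e^0.02 = 1.0202
Risk-neutral probability p = (e^0.02 − 0.7408)/(1.3499 − 0.7408) = 0.2794/0.6090 = 0.4587
Terminal stock prices: S_uu = 54.66, S_ud = 30, S_dd = 16.46
Terminal payoffs (S − K): max(19.66, 0) = 19.66, max(-5, 0) = 0, max(-18.54, 0) = 0
Node u (S = 40.5): V_u = e^(−0.02)·[0.4587·19.6636 + 0.5413·0.0000] = 8.8416
Node d (S = 22.22): V_d = e^(−0.02)·[0.4587·0.0000 + 0.5413·0.0000] = 0.0000
Node 0 (S = 30): V_0 = e^(−0.02)·[0.4587·8.8416 + 0.5413·0.0000] = 3.9756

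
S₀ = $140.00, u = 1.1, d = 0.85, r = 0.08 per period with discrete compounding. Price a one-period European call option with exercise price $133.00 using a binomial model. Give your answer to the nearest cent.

Risk-neutral probability p = (1 + 0.08 − 0.85)/(1.1 − 0.85) = 0.2300/0.2500 = 0.9200
Terminal stock prices: S_u = 154, S_d = 119
Terminal payoffs (S − K): max(21, 0) = 21, max(-14, 0) = 0
Node 0 (S = 140): V_0 = 1/1.08·[0.9200·21.0000 + 0.0800·0.0000] = 17.8889

$17.89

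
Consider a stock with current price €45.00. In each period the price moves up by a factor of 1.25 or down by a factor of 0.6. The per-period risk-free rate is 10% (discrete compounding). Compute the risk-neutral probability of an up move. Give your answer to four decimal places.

Risk-neutral probability p = (1 + 0.1 − 0.6)/(1.25 − 0.6) = 0.5000/0.6500 = 0.7692

p = 0.7692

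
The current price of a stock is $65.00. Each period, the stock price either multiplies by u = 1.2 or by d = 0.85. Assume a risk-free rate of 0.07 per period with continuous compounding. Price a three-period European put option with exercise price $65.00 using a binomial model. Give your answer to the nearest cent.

Risk-neutral probability p = (e^0.07 − 0.85)/(1.2 − 0.85) = 0.2225/0.3500 = 0.6357
Terminal stock prices: S_uuu = 112.3, S_uud = 79.56, S_udd = 56.35, S_ddd = 39.92
Terminal payoffs (K − S): max(-47.32, 0) = 0, max(-14.56, 0) = 0, max(8.645, 0) = 8.645, max(25.08, 0) = 25.08
Node uu (S = 93.6): V_uu = e^(−0.07)·[0.6357·0.0000 + 0.3643·0.0000] = 0.0000
Node ud (S = 66.3): V_ud = e^(−0.07)·[0.6357·0.0000 + 0.3643·8.6450] = 2.9362
Node dd (S = 46.96): V_dd = e^(−0.07)·[0.6357·8.6450 + 0.3643·25.0819] = 13.6431
Node u (S = 78): V_u = e^(−0.07)·[0.6357·0.0000 + 0.3643·2.9362] = 0.9972
Node d (S = 55.25): V_d = e^(−0.07)·[0.6357·2.9362 + 0.3643·13.6431] = 6.3741
Node 0 (S = 65): V_0 = e^(−0.07)·[0.6357·0.9972 + 0.3643·6.3741] = 2.7560

$2.76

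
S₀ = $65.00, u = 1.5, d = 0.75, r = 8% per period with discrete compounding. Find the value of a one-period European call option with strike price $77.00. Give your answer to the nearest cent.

Risk-neutral probability p = (1 + 0.08 − 0.75)/(1.5 − 0.75) = 0.3300/0.7500 = 0.4400
Terminal stock prices: S_u = 97.5, S_d = 48.75
Terminal payoffs (S − K): max(20.5, 0) = 20.5, max(-28.25, 0) = 0
Node 0 (S = 65): V_0 = 1/1.08·[0.4400·20.5000 + 0.5600·0.0000] = 8.3519

$8.35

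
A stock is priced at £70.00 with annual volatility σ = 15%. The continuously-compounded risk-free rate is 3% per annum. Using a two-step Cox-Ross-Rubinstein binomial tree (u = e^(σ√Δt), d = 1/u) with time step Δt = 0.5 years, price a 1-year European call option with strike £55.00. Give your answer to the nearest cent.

CRR parameters: u = e^(σ√Δt) = e^(0.15·√0.5) = 1.1119, d = 1/u = 0.8994
Per-period rate: rΔt = 0.03·0.5 = 0.015, so R = e^0.015 = 1.0151
Risk-neutral probability p = (e^0.015 − 0.8994)/(1.1119 − 0.8994) = 0.1157/0.2125 = 0.5446
Terminal stock prices: S_uu = 86.54, S_ud = 70, S_dd = 56.62
Terminal payoffs (S − K): max(31.54, 0) = 31.54, max(15, 0) = 15, max(1.62, 0) = 1.62
Node u (S = 77.83): V_u = e^(−0.015)·[0.5446·31.5418 + 0.4554·15.0000] = 23.6515
Node d (S = 62.96): V_d = e^(−0.015)·[0.5446·15.0000 + 0.4554·1.6201] = 8.7744
Node 0 (S = 70): V_0 = e^(−0.015)·[0.5446·23.6515 + 0.4554·8.7744] = 16.6255

£16.63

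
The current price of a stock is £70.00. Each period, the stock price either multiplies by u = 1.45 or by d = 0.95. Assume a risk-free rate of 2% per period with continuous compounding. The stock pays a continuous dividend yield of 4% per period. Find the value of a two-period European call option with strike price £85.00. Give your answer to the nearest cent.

Per-period risk-free factor R = e^0.02 = 1.0202; dividend-adjusted growth = e^(0.02−0.04) = 0.9802.
Risk-neutral probability p = (0.9802 − 0.95)/(1.45 − 0.95) = 0.0302/0.5000 = 0.0604
Terminal stock prices: S_uu = 147.2, S_ud = 96.42, S_dd = 63.17
Terminal payoffs (S − K): max(62.18, 0) = 62.18, max(11.42, 0) = 11.42, max(-21.83, 0) = 0
Node u (S = 101.5): V_u = e^(−0.02)·[0.0604·62.1750 + 0.9396·11.4250] = 14.2032
Node d (S = 66.5): V_d = e^(−0.02)·[0.0604·11.4250 + 0.9396·0.0000] = 0.6764
Node 0 (S = 70): V_0 = e^(−0.02)·[0.0604·14.2032 + 0.9396·0.6764] = 1.4638

£1.46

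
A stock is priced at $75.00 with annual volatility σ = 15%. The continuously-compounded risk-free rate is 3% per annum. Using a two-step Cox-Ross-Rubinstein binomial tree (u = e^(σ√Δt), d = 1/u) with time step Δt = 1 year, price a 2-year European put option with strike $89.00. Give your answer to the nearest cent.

CRR parameters: u = e^(σ√Δt) = e^(0.15·√1) = 1.1618, d = 1/u = 0.8607
Per-period rate: rΔt = 0.03·1 = 0.03, so R = e^0.03 = 1.0305
Risk-neutral probability p = (e^0.03 − 0.8607)/(1.1618 − 0.8607) = 0.1697/0.3011 = 0.5637
Terminal stock prices: S_uu = 101.2, S_ud = 75, S_dd = 55.56
Terminal payoffs (K − S): max(-12.24, 0) = 0, max(14, 0) = 14, max(33.44, 0) = 33.44
Node u (S = 87.14): V_u = e^(−0.03)·[0.5637·0.0000 + 0.4363·14.0000] = 5.9276
Node d (S = 64.55): V_d = e^(−0.03)·[0.5637·14.0000 + 0.4363·33.4386] = 21.8166
Node 0 (S = 75): V_0 = e^(−0.03)·[0.5637·5.9276 + 0.4363·21.8166] = 12.4798

$12.48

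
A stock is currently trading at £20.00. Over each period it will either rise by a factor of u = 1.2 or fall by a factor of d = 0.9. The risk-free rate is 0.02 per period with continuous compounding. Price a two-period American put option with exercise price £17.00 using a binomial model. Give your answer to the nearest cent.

Risk-neutral probability p = (e^0.02 − 0.9)/(1.2 − 0.9) = 0.1202/0.3000 = 0.4007
Terminal stock prices: S_uu = 28.8, S_ud = 21.6, S_dd = 16.2
Terminal payoffs (K − S): max(-11.8, 0) = 0, max(-4.6, 0) = 0, max(0.8, 0) = 0.8
Node u (S = 24): continuation = e^(−0.02)·[0.4007·0.0000 + 0.5993·0.0000] = 0.0000; exercise value = 0.0000 ≤ continuation, so V_u = 0.0000
Node d (S = 18): continuation = e^(−0.02)·[0.4007·0.0000 + 0.5993·0.8000] = 0.4700; exercise value = 0.0000 ≤ continuation, so V_d = 0.4700
Node 0 (S = 20): continuation = e^(−0.02)·[0.4007·0.0000 + 0.5993·0.4700] = 0.2761; exercise value = 0.0000 ≤ continuation, so V_0 = 0.2761

£0.28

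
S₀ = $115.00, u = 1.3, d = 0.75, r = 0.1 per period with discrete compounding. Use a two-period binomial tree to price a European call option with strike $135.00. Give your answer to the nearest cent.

Risk-neutral probability p = (1 + 0.1 − 0.75)/(1.3 − 0.75) = 0.3500/0.5500 = 0.6364
Terminal stock prices: S_uu = 194.4, S_ud = 112.1, S_dd = 64.69
Terminal payoffs (S − K): max(59.35, 0) = 59.35, max(-22.88, 0) = 0, max(-70.31, 0) = 0
Node u (S = 149.5): V_u = 1/1.1·[0.6364·59.3500 + 0.3636·0.0000] = 34.3347
Node d (S = 86.25): V_d = 1/1.1·[0.6364·0.0000 + 0.3636·0.0000] = 0.0000
Node 0 (S = 115): V_0 = 1/1.1·[0.6364·34.3347 + 0.3636·0.0000] = 19.8631

$19.86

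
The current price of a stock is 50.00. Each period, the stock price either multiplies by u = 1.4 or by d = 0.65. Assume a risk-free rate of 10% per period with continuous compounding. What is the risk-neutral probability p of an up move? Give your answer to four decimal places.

Risk-neutral probability p = (e^0.1 − 0.65)/(1.4 − 0.65) = 0.4552/0.7500 = 0.6069

p = 0.6069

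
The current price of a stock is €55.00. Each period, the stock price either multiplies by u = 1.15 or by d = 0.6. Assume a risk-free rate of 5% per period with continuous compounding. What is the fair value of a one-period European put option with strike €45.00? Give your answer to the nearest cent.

Risk-neutral probability p = (e^0.05 − 0.6)/(1.15 − 0.6) = 0.4513/0.5500 = 0.8205
Terminal stock prices: S_u = 63.25, S_d = 33
Terminal payoffs (K − S): max(-18.25, 0) = 0, max(12, 0) = 12
Node 0 (S = 55): V_0 = e^(−0.05)·[0.8205·0.0000 + 0.1795·12.0000] = 2.0490

€2.05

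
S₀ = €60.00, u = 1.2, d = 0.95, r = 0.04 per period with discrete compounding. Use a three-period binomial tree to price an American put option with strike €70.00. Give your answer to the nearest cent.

Risk-neutral probability p = (1 + 0.04 − 0.95)/(1.2 − 0.95) = 0.0900/0.2500 = 0.3600
Terminal stock prices: S_uuu = 103.7, S_uud = 82.08, S_udd = 64.98, S_ddd = 51.44
Terminal payoffs (K − S): max(-33.68, 0) = 0, max(-12.08, 0) = 0, max(5.02, 0) = 5.02, max(18.56, 0) = 18.56
Node uu (S = 86.4): continuation = 1/1.04·[0.3600·0.0000 + 0.6400·0.0000] = 0.0000; exercise value = 0.0000 ≤ continuation, so V_uu = 0.0000
Node ud (S = 68.4): continuation = 1/1.04·[0.3600·0.0000 + 0.6400·5.0200] = 3.0892; exercise value = 1.6000 ≤ continuation, so V_ud = 3.0892
Node dd (S = 54.15): continuation = 1/1.04·[0.3600·5.0200 + 0.6400·18.5575] = 13.1577; exercise value = 15.8500 > continuation, so V_dd = 15.8500 (exercise)
Node u (S = 72): continuation = 1/1.04·[0.3600·0.0000 + 0.6400·3.0892] = 1.9011; exercise value = 0.0000 ≤ continuation, so V_u = 1.9011
Node d (S = 57): continuation = 1/1.04·[0.3600·3.0892 + 0.6400·15.8500] = 10.8232; exercise value = 13.0000 > continuation, so V_d = 13.0000 (exercise)
Node 0 (S = 60): continuation = 1/1.04·[0.3600·1.9011 + 0.6400·13.0000] = 8.6581; exercise value = 10.0000 > continuation, so V_0 = 10.0000 (exercise)

€10.00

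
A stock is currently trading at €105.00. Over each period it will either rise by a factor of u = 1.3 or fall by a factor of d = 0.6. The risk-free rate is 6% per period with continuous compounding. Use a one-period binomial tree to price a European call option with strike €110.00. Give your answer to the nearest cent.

€16.47

Risk-neutral probability p = (e^0.06 − 0.6)/(1.3 − 0.6) = 0.4618/0.7000 = 0.6598
Terminal stock prices: S_u = 136.5, S_d = 63
Terminal payoffs (S − K): max(26.5, 0) = 26.5, max(-47, 0) = 0
Node 0 (S = 105): V_0 = e^(−0.06)·[0.6598·26.5000 + 0.3402·0.0000] = 16.4656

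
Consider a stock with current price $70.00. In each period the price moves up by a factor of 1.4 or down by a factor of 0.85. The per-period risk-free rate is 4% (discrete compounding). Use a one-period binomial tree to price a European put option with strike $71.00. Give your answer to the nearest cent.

$7.24

Risk-neutral probability p = (1 + 0.04 − 0.85)/(1.4 − 0.85) = 0.1900/0.5500 = 0.3455
Terminal stock prices: S_u = 98, S_d = 59.5
Terminal payoffs (K − S): max(-27, 0) = 0, max(11.5, 0) = 11.5
Node 0 (S = 70): V_0 = 1/1.04·[0.3455·0.0000 + 0.6545·11.5000] = 7.2378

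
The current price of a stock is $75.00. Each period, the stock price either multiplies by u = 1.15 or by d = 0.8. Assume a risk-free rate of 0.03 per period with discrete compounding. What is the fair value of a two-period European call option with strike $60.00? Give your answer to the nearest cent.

$19.77

Risk-neutral probability p = (1 + 0.03 − 0.8)/(1.15 − 0.8) = 0.2300/0.3500 = 0.6571
Terminal stock prices: S_uu = 99.19, S_ud = 69, S_dd = 48
Terminal payoffs (S − K): max(39.19, 0) = 39.19, max(9, 0) = 9, max(-12, 0) = 0
Node u (S = 86.25): V_u = 1/1.03·[0.6571·39.1875 + 0.3429·9.0000] = 27.9976
Node d (S = 60): V_d = 1/1.03·[0.6571·9.0000 + 0.3429·0.0000] = 5.7420
Node 0 (S = 75): V_0 = 1/1.03·[0.6571·27.9976 + 0.3429·5.7420] = 19.7739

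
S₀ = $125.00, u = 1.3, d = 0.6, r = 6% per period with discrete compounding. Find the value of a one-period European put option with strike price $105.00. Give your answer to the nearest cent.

Risk-neutral probability p = (1 + 0.06 − 0.6)/(1.3 − 0.6) = 0.4600/0.7000 = 0.6571
Terminal stock prices: S_u = 162.5, S_d = 75
Terminal payoffs (K − S): max(-57.5, 0) = 0, max(30, 0) = 30
Node 0 (S = 125): V_0 = 1/1.06·[0.6571·0.0000 + 0.3429·30.0000] = 9.7035

$9.70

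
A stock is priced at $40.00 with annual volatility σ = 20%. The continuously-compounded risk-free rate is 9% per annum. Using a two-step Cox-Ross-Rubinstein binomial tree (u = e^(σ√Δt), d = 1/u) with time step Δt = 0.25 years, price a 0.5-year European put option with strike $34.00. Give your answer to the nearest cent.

CRR parameters: u = e^(σ√Δt) = e^(0.2·√0.25) = 1.1052, d = 1/u = 0.9048
Per-period rate: rΔt = 0.09·0.25 = 0.0225, so R = e^0.0225 = 1.0228
Risk-neutral probability p = (e^0.0225 − 0.9048)/(1.1052 − 0.9048) = 0.1179/0.2003 = 0.5886
Terminal stock prices: S_uu = 48.86, S_ud = 40, S_dd = 32.75
Terminal payoffs (K − S): max(-14.86, 0) = 0, max(-6, 0) = 0, max(1.251, 0) = 1.251
Node u (S = 44.21): V_u = e^(−0.0225)·[0.5886·0.0000 + 0.4114·0.0000] = 0.0000
Node d (S = 36.19): V_d = e^(−0.0225)·[0.5886·0.0000 + 0.4114·1.2508] = 0.5031
Node 0 (S = 40): V_0 = e^(−0.0225)·[0.5886·0.0000 + 0.4114·0.5031] = 0.2024

$0.20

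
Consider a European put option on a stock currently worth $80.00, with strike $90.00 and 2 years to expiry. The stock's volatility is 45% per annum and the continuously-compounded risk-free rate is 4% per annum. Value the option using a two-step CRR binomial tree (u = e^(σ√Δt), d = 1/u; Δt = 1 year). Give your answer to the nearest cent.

$21.58

CRR parameters: u = e^(σ√Δt) = e^(0.45·√1) = 1.5683, d = 1/u = 0.6376
Per-period rate: rΔt = 0.04·1 = 0.04, so R = e^0.04 = 1.0408
Risk-neutral probability p = (e^0.04 − 0.6376)/(1.5683 − 0.6376) = 0.4032/0.9307 = 0.4332
Terminal stock prices: S_uu = 196.8, S_ud = 80, S_dd = 32.53
Terminal payoffs (K − S): max(-106.8, 0) = 0, max(10, 0) = 10, max(57.47, 0) = 57.47
Node u (S = 125.5): V_u = e^(−0.04)·[0.4332·0.0000 + 0.5668·10.0000] = 5.4456
Node d (S = 51.01): V_d = e^(−0.04)·[0.4332·10.0000 + 0.5668·57.4744] = 35.4608
Node 0 (S = 80): V_0 = e^(−0.04)·[0.4332·5.4456 + 0.5668·35.4608] = 21.5773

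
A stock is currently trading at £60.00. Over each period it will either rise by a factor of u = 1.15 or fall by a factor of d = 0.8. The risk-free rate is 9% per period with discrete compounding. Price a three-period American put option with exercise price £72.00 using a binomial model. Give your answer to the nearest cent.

Risk-neutral probability p = (1 + 0.09 − 0.8)/(1.15 − 0.8) = 0.2900/0.3500 = 0.8286
Terminal stock prices: S_uuu = 91.25, S_uud = 63.48, S_udd = 44.16, S_ddd = 30.72
Terminal payoffs (K − S): max(-19.25, 0) = 0, max(8.52, 0) = 8.52, max(27.84, 0) = 27.84, max(41.28, 0) = 41.28
Node uu (S = 79.35): continuation = 1/1.09·[0.8286·0.0000 + 0.1714·8.5200] = 1.3400; exercise value = 0.0000 ≤ continuation, so V_uu = 1.3400
Node ud (S = 55.2): continuation = 1/1.09·[0.8286·8.5200 + 0.1714·27.8400] = 10.8550; exercise value = 16.8000 > continuation, so V_ud = 16.8000 (exercise)
Node dd (S = 38.4): continuation = 1/1.09·[0.8286·27.8400 + 0.1714·41.2800] = 27.6550; exercise value = 33.6000 > continuation, so V_dd = 33.6000 (exercise)
Node u (S = 69): continuation = 1/1.09·[0.8286·1.3400 + 0.1714·16.8000] = 3.6608; exercise value = 3.0000 ≤ continuation, so V_u = 3.6608
Node d (S = 48): continuation = 1/1.09·[0.8286·16.8000 + 0.1714·33.6000] = 18.0550; exercise value = 24.0000 > continuation, so V_d = 24.0000 (exercise)
Node 0 (S = 60): continuation = 1/1.09·[0.8286·3.6608 + 0.1714·24.0000] = 6.5574; exercise value = 12.0000 > continuation, so V_0 = 12.0000 (exercise)

£12.00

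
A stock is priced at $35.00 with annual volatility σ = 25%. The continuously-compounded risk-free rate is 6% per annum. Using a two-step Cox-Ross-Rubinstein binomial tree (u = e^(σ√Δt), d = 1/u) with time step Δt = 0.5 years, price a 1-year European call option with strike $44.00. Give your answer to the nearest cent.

$1.61

CRR parameters: u = e^(σ√Δt) = e^(0.25·√0.5) = 1.1934, d = 1/u = 0.8380
Per-period rate: rΔt = 0.06·0.5 = 0.03, so R = e^0.03 = 1.0305
Risk-neutral probability p = (e^0.03 − 0.8380)/(1.1934 − 0.8380) = 0.1925/0.3554 = 0.5416
Terminal stock prices: S_uu = 49.84, S_ud = 35, S_dd = 24.58
Terminal payoffs (S − K): max(5.844, 0) = 5.844, max(-9, 0) = 0, max(-19.42, 0) = 0
Node u (S = 41.77): V_u = e^(−0.03)·[0.5416·5.8442 + 0.4584·0.0000] = 3.0717
Node d (S = 29.33): V_d = e^(−0.03)·[0.5416·0.0000 + 0.4584·0.0000] = 0.0000
Node 0 (S = 35): V_0 = e^(−0.03)·[0.5416·3.0717 + 0.4584·0.0000] = 1.6145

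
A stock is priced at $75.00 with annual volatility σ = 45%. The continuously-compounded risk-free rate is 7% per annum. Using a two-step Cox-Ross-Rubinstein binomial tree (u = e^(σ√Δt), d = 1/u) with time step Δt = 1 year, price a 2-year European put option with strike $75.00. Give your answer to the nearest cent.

CRR parameters: u = e^(σ√Δt) = e^(0.45·√1) = 1.5683, d = 1/u = 0.6376
Per-period rate: rΔt = 0.07·1 = 0.07, so R = e^0.07 = 1.0725
Risk-neutral probability p = (e^0.07 − 0.6376)/(1.5683 − 0.6376) = 0.4349/0.9307 = 0.4673
Terminal stock prices: S_uu = 184.5, S_ud = 75, S_dd = 30.49
Terminal payoffs (K − S): max(-109.5, 0) = 0, max(0, 0) = 0, max(44.51, 0) = 44.51
Node u (S = 117.6): V_u = e^(−0.07)·[0.4673·0.0000 + 0.5327·0.0000] = 0.0000
Node d (S = 47.82): V_d = e^(−0.07)·[0.4673·0.0000 + 0.5327·44.5073] = 22.1074
Node 0 (S = 75): V_0 = e^(−0.07)·[0.4673·0.0000 + 0.5327·22.1074] = 10.9811

$10.98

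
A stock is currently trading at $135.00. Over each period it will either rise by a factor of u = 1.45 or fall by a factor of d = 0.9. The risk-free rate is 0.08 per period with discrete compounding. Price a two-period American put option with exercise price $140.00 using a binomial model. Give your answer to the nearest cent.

$11.89

Risk-neutral probability p = (1 + 0.08 − 0.9)/(1.45 − 0.9) = 0.1800/0.5500 = 0.3273
Terminal stock prices: S_uu = 283.8, S_ud = 176.2, S_dd = 109.4
Terminal payoffs (K − S): max(-143.8, 0) = 0, max(-36.18, 0) = 0, max(30.65, 0) = 30.65
Node u (S = 195.8): continuation = 1/1.08·[0.3273·0.0000 + 0.6727·0.0000] = 0.0000; exercise value = 0.0000 ≤ continuation, so V_u = 0.0000
Node d (S = 121.5): continuation = 1/1.08·[0.3273·0.0000 + 0.6727·30.6500] = 19.0918; exercise value = 18.5000 ≤ continuation, so V_d = 19.0918
Node 0 (S = 135): continuation = 1/1.08·[0.3273·0.0000 + 0.6727·19.0918] = 11.8922; exercise value = 5.0000 ≤ continuation, so V_0 = 11.8922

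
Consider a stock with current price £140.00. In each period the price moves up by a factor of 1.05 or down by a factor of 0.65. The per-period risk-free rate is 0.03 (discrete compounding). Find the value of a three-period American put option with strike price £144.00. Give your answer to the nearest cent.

£6.55

Risk-neutral probability p = (1 + 0.03 − 0.65)/(1.05 − 0.65) = 0.3800/0.4000 = 0.9500
Terminal stock prices: S_uuu = 162.1, S_uud = 100.3, S_udd = 62.11, S_ddd = 38.45
Terminal payoffs (K − S): max(-18.07, 0) = 0, max(43.67, 0) = 43.67, max(81.89, 0) = 81.89, max(105.6, 0) = 105.6
Node uu (S = 154.3): continuation = 1/1.03·[0.9500·0.0000 + 0.0500·43.6725] = 2.1200; exercise value = 0.0000 ≤ continuation, so V_uu = 2.1200
Node ud (S = 95.55): continuation = 1/1.03·[0.9500·43.6725 + 0.0500·81.8925] = 44.2558; exercise value = 48.4500 > continuation, so V_ud = 48.4500 (exercise)
Node dd (S = 59.15): continuation = 1/1.03·[0.9500·81.8925 + 0.0500·105.5525] = 80.6558; exercise value = 84.8500 > continuation, so V_dd = 84.8500 (exercise)
Node u (S = 147): continuation = 1/1.03·[0.9500·2.1200 + 0.0500·48.4500] = 4.3073; exercise value = 0.0000 ≤ continuation, so V_u = 4.3073
Node d (S = 91): continuation = 1/1.03·[0.9500·48.4500 + 0.0500·84.8500] = 48.8058; exercise value = 53.0000 > continuation, so V_d = 53.0000 (exercise)
Node 0 (S = 140): continuation = 1/1.03·[0.9500·4.3073 + 0.0500·53.0000] = 6.5456; exercise value = 4.0000 ≤ continuation, so V_0 = 6.5456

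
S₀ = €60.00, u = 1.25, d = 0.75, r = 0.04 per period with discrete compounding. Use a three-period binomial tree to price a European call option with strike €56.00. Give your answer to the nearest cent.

Risk-neutral probability p = (1 + 0.04 − 0.75)/(1.25 − 0.75) = 0.2900/0.5000 = 0.5800
Terminal stock prices: S_uuu = 117.2, S_uud = 70.31, S_udd = 42.19, S_ddd = 25.31
Terminal payoffs (S − K): max(61.19, 0) = 61.19, max(14.31, 0) = 14.31, max(-13.81, 0) = 0, max(-30.69, 0) = 0
Node uu (S = 93.75): V_uu = 1/1.04·[0.5800·61.1875 + 0.4200·14.3125] = 39.9038
Node ud (S = 56.25): V_ud = 1/1.04·[0.5800·14.3125 + 0.4200·0.0000] = 7.9820
Node dd (S = 33.75): V_dd = 1/1.04·[0.5800·0.0000 + 0.4200·0.0000] = 0.0000
Node u (S = 75): V_u = 1/1.04·[0.5800·39.9038 + 0.4200·7.9820] = 25.4776
Node d (S = 45): V_d = 1/1.04·[0.5800·7.9820 + 0.4200·0.0000] = 4.4515
Node 0 (S = 60): V_0 = 1/1.04·[0.5800·25.4776 + 0.4200·4.4515] = 16.0064

€16.01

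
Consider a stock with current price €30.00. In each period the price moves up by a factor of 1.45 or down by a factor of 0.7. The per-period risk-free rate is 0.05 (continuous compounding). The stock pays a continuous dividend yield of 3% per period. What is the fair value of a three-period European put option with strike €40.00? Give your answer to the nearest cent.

€11.58

Per-period risk-free factor R = e^0.05 = 1.0513; dividend-adjusted growth = e^(0.05−0.03) = 1.0202.
Risk-neutral probability p = (1.0202 − 0.7)/(1.45 − 0.7) = 0.3202/0.7500 = 0.4269
Terminal stock prices: S_uuu = 91.46, S_uud = 44.15, S_udd = 21.31, S_ddd = 10.29
Terminal payoffs (K − S): max(-51.46, 0) = 0, max(-4.152, 0) = 0, max(18.69, 0) = 18.69, max(29.71, 0) = 29.71
Node uu (S = 63.08): V_uu = e^(−0.05)·[0.4269·0.0000 + 0.5731·0.0000] = 0.0000
Node ud (S = 30.45): V_ud = e^(−0.05)·[0.4269·0.0000 + 0.5731·18.6850] = 10.1855
Node dd (S = 14.7): V_dd = e^(−0.05)·[0.4269·18.6850 + 0.5731·29.7100] = 23.7836
Node u (S = 43.5): V_u = e^(−0.05)·[0.4269·0.0000 + 0.5731·10.1855] = 5.5523
Node d (S = 21): V_d = e^(−0.05)·[0.4269·10.1855 + 0.5731·23.7836] = 17.1013
Node 0 (S = 30): V_0 = e^(−0.05)·[0.4269·5.5523 + 0.5731·17.1013] = 11.5771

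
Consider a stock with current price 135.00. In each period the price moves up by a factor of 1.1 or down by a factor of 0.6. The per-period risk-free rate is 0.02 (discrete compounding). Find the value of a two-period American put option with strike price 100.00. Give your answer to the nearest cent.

4.39

Risk-neutral probability p = (1 + 0.02 − 0.6)/(1.1 − 0.6) = 0.4200/0.5000 = 0.8400
Terminal stock prices: S_uu = 163.4, S_ud = 89.1, S_dd = 48.6
Terminal payoffs (K − S): max(-63.35, 0) = 0, max(10.9, 0) = 10.9, max(51.4, 0) = 51.4
Node u (S = 148.5): continuation = 1/1.02·[0.8400·0.0000 + 0.1600·10.9000] = 1.7098; exercise value = 0.0000 ≤ continuation, so V_u = 1.7098
Node d (S = 81): continuation = 1/1.02·[0.8400·10.9000 + 0.1600·51.4000] = 17.0392; exercise value = 19.0000 > continuation, so V_d = 19.0000 (exercise)
Node 0 (S = 135): continuation = 1/1.02·[0.8400·1.7098 + 0.1600·19.0000] = 4.3885; exercise value = 0.0000 ≤ continuation, so V_0 = 4.3885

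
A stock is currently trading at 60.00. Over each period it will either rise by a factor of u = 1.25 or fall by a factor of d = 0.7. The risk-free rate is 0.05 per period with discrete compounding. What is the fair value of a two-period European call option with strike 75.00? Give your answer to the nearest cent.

Risk-neutral probability p = (1 + 0.05 − 0.7)/(1.25 − 0.7) = 0.3500/0.5500 = 0.6364
Terminal stock prices: S_uu = 93.75, S_ud = 52.5, S_dd = 29.4
Terminal payoffs (S − K): max(18.75, 0) = 18.75, max(-22.5, 0) = 0, max(-45.6, 0) = 0
Node u (S = 75): V_u = 1/1.05·[0.6364·18.7500 + 0.3636·0.0000] = 11.3636
Node d (S = 42): V_d = 1/1.05·[0.6364·0.0000 + 0.3636·0.0000] = 0.0000
Node 0 (S = 60): V_0 = 1/1.05·[0.6364·11.3636 + 0.3636·0.0000] = 6.8871

6.89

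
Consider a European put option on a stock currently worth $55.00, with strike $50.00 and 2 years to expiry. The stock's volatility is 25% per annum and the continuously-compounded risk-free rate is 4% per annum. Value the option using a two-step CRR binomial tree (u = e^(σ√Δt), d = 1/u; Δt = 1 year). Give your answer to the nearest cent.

$3.56

CRR parameters: u = e^(σ√Δt) = e^(0.25·√1) = 1.2840, d = 1/u = 0.7788
Per-period rate: rΔt = 0.04·1 = 0.04, so R = e^0.04 = 1.0408
Risk-neutral probability p = (e^0.04 − 0.7788)/(1.2840 − 0.7788) = 0.2620/0.5052 = 0.5186
Terminal stock prices: S_uu = 90.68, S_ud = 55, S_dd = 33.36
Terminal payoffs (K − S): max(-40.68, 0) = 0, max(-5, 0) = 0, max(16.64, 0) = 16.64
Node u (S = 70.62): V_u = e^(−0.04)·[0.5186·0.0000 + 0.4814·0.0000] = 0.0000
Node d (S = 42.83): V_d = e^(−0.04)·[0.5186·0.0000 + 0.4814·16.6408] = 7.6968
Node 0 (S = 55): V_0 = e^(−0.04)·[0.5186·0.0000 + 0.4814·7.6968] = 3.5599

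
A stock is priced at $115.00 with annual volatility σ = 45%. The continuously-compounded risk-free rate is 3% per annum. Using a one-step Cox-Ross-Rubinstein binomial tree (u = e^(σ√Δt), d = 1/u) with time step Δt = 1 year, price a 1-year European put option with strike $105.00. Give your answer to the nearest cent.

$17.76

CRR parameters: u = e^(σ√Δt) = e^(0.45·√1) = 1.5683, d = 1/u = 0.6376
Per-period rate: rΔt = 0.03·1 = 0.03, so R = e^0.03 = 1.0305
Risk-neutral probability p = (e^0.03 − 0.6376)/(1.5683 − 0.6376) = 0.3928/0.9307 = 0.4221
Terminal stock prices: S_u = 180.4, S_d = 73.33
Terminal payoffs (K − S): max(-75.36, 0) = 0, max(31.67, 0) = 31.67
Node 0 (S = 115): V_0 = e^(−0.03)·[0.4221·0.0000 + 0.5779·31.6728] = 17.7632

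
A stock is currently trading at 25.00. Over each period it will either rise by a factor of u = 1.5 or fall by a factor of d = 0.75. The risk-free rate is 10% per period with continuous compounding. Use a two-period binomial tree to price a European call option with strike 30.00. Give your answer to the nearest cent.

4.82

Risk-neutral probability p = (e^0.1 − 0.75)/(1.5 − 0.75) = 0.3552/0.7500 = 0.4736
Terminal stock prices: S_uu = 56.25, S_ud = 28.12, S_dd = 14.06
Terminal payoffs (S − K): max(26.25, 0) = 26.25, max(-1.875, 0) = 0, max(-15.94, 0) = 0
Node u (S = 37.5): V_u = e^(−0.1)·[0.4736·26.2500 + 0.5264·0.0000] = 11.2480
Node d (S = 18.75): V_d = e^(−0.1)·[0.4736·0.0000 + 0.5264·0.0000] = 0.0000
Node 0 (S = 25): V_0 = e^(−0.1)·[0.4736·11.2480 + 0.5264·0.0000] = 4.8197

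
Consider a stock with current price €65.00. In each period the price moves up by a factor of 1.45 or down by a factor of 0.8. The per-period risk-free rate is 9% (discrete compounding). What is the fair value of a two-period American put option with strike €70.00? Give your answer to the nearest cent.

Risk-neutral probability p = (1 + 0.09 − 0.8)/(1.45 − 0.8) = 0.2900/0.6500 = 0.4462
Terminal stock prices: S_uu = 136.7, S_ud = 75.4, S_dd = 41.6
Terminal payoffs (K − S): max(-66.66, 0) = 0, max(-5.4, 0) = 0, max(28.4, 0) = 28.4
Node u (S = 94.25): continuation = 1/1.09·[0.4462·0.0000 + 0.5538·0.0000] = 0.0000; exercise value = 0.0000 ≤ continuation, so V_u = 0.0000
Node d (S = 52): continuation = 1/1.09·[0.4462·0.0000 + 0.5538·28.4000] = 14.4305; exercise value = 18.0000 > continuation, so V_d = 18.0000 (exercise)
Node 0 (S = 65): continuation = 1/1.09·[0.4462·0.0000 + 0.5538·18.0000] = 9.1461; exercise value = 5.0000 ≤ continuation, so V_0 = 9.1461

€9.15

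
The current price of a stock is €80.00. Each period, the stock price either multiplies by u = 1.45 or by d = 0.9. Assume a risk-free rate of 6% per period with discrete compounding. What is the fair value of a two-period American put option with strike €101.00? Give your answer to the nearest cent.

€21.00

Risk-neutral probability p = (1 + 0.06 − 0.9)/(1.45 − 0.9) = 0.1600/0.5500 = 0.2909
Terminal stock prices: S_uu = 168.2, S_ud = 104.4, S_dd = 64.8
Terminal payoffs (K − S): max(-67.2, 0) = 0, max(-3.4, 0) = 0, max(36.2, 0) = 36.2
Node u (S = 116): continuation = 1/1.06·[0.2909·0.0000 + 0.7091·0.0000] = 0.0000; exercise value = 0.0000 ≤ continuation, so V_u = 0.0000
Node d (S = 72): continuation = 1/1.06·[0.2909·0.0000 + 0.7091·36.2000] = 24.2161; exercise value = 29.0000 > continuation, so V_d = 29.0000 (exercise)
Node 0 (S = 80): continuation = 1/1.06·[0.2909·0.0000 + 0.7091·29.0000] = 19.3997; exercise value = 21.0000 > continuation, so V_0 = 21.0000 (exercise)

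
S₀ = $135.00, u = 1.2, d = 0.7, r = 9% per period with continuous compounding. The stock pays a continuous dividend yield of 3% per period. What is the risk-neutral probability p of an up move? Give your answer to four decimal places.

p = 0.7237

Per-period risk-free factor R = e^0.09 = 1.0942; dividend-adjusted growth = e^(0.09−0.03) = 1.0618.
Risk-neutral probability p = (1.0618 − 0.7)/(1.2 − 0.7) = 0.3618/0.5000 = 0.7237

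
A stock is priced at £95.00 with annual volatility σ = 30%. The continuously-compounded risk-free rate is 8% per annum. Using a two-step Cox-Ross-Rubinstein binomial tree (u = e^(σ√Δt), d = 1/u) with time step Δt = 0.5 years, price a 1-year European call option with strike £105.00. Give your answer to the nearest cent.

£10.93

CRR parameters: u = e^(σ√Δt) = e^(0.3·√0.5) = 1.2363, d = 1/u = 0.8089
Per-period rate: rΔt = 0.08·0.5 = 0.04, so R = e^0.04 = 1.0408
Risk-neutral probability p = (e^0.04 − 0.8089)/(1.2363 − 0.8089) = 0.2320/0.4275 = 0.5426
Terminal stock prices: S_uu = 145.2, S_ud = 95, S_dd = 62.15
Terminal payoffs (S − K): max(40.2, 0) = 40.2, max(-10, 0) = 0, max(-42.85, 0) = 0
Node u (S = 117.4): V_u = e^(−0.04)·[0.5426·40.2042 + 0.4574·0.0000] = 20.9609
Node d (S = 76.84): V_d = e^(−0.04)·[0.5426·0.0000 + 0.4574·0.0000] = 0.0000
Node 0 (S = 95): V_0 = e^(−0.04)·[0.5426·20.9609 + 0.4574·0.0000] = 10.9282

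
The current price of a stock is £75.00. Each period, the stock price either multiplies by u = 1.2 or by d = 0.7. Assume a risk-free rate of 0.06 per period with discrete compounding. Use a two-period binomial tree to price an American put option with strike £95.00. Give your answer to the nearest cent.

£20.00

Risk-neutral probability p = (1 + 0.06 − 0.7)/(1.2 − 0.7) = 0.3600/0.5000 = 0.7200
Terminal stock prices: S_uu = 108, S_ud = 63, S_dd = 36.75
Terminal payoffs (K − S): max(-13, 0) = 0, max(32, 0) = 32, max(58.25, 0) = 58.25
Node u (S = 90): continuation = 1/1.06·[0.7200·0.0000 + 0.2800·32.0000] = 8.4528; exercise value = 5.0000 ≤ continuation, so V_u = 8.4528
Node d (S = 52.5): continuation = 1/1.06·[0.7200·32.0000 + 0.2800·58.2500] = 37.1226; exercise value = 42.5000 > continuation, so V_d = 42.5000 (exercise)
Node 0 (S = 75): continuation = 1/1.06·[0.7200·8.4528 + 0.2800·42.5000] = 16.9680; exercise value = 20.0000 > continuation, so V_0 = 20.0000 (exercise)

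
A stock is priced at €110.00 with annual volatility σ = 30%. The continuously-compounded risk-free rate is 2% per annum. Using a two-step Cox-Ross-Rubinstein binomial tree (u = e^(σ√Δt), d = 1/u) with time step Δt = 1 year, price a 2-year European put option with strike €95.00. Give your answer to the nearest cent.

€9.75

CRR parameters: u = e^(σ√Δt) = e^(0.3·√1) = 1.3499, d = 1/u = 0.7408
Per-period rate: rΔt = 0.02·1 = 0.02, so R = e^0.02 = 1.0202
Risk-neutral probability p = (e^0.02 − 0.7408)/(1.3499 − 0.7408) = 0.2794/0.6090 = 0.4587
Terminal stock prices: S_uu = 200.4, S_ud = 110, S_dd = 60.37
Terminal payoffs (K − S): max(-105.4, 0) = 0, max(-15, 0) = 0, max(34.63, 0) = 34.63
Node u (S = 148.5): V_u = e^(−0.02)·[0.4587·0.0000 + 0.5413·0.0000] = 0.0000
Node d (S = 81.49): V_d = e^(−0.02)·[0.4587·0.0000 + 0.5413·34.6307] = 18.3735
Node 0 (S = 110): V_0 = e^(−0.02)·[0.4587·0.0000 + 0.5413·18.3735] = 9.7482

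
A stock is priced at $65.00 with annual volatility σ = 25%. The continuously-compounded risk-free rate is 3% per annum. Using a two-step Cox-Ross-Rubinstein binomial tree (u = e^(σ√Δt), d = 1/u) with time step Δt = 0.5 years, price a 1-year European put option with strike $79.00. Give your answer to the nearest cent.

CRR parameters: u = e^(σ√Δt) = e^(0.25·√0.5) = 1.1934, d = 1/u = 0.8380
Per-period rate: rΔt = 0.03·0.5 = 0.015, so R = e^0.015 = 1.0151
Risk-neutral probability p = (e^0.015 − 0.8380)/(1.1934 − 0.8380) = 0.1771/0.3554 = 0.4984
Terminal stock prices: S_uu = 92.57, S_ud = 65, S_dd = 45.64
Terminal payoffs (K − S): max(-13.57, 0) = 0, max(14, 0) = 14, max(33.36, 0) = 33.36
Node u (S = 77.57): V_u = e^(−0.015)·[0.4984·0.0000 + 0.5016·14.0000] = 6.9172
Node d (S = 54.47): V_d = e^(−0.015)·[0.4984·14.0000 + 0.5016·33.3577] = 23.3560
Node 0 (S = 65): V_0 = e^(−0.015)·[0.4984·6.9172 + 0.5016·23.3560] = 14.9364

$14.94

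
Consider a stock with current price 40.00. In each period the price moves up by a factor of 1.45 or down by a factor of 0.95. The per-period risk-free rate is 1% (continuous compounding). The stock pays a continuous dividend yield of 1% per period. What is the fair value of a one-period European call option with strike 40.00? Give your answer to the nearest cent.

Per-period risk-free factor R = e^0.01 = 1.0101; dividend-adjusted growth = e^(0.01−0.01) = 1.0000.
Risk-neutral probability p = (1.0000 − 0.95)/(1.45 − 0.95) = 0.0500/0.5000 = 0.1000
Terminal stock prices: S_u = 58, S_d = 38
Terminal payoffs (S − K): max(18, 0) = 18, max(-2, 0) = 0
Node 0 (S = 40): V_0 = e^(−0.01)·[0.1000·18.0000 + 0.9000·0.0000] = 1.7821

1.78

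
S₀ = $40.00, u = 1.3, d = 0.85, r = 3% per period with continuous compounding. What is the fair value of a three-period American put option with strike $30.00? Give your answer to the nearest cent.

Risk-neutral probability p = (e^0.03 − 0.85)/(1.3 − 0.85) = 0.1805/0.4500 = 0.4010
Terminal stock prices: S_uuu = 87.88, S_uud = 57.46, S_udd = 37.57, S_ddd = 24.56
Terminal payoffs (K − S): max(-57.88, 0) = 0, max(-27.46, 0) = 0, max(-7.57, 0) = 0, max(5.435, 0) = 5.435
Node uu (S = 67.6): continuation = e^(−0.03)·[0.4010·0.0000 + 0.5990·0.0000] = 0.0000; exercise value = 0.0000 ≤ continuation, so V_uu = 0.0000
Node ud (S = 44.2): continuation = e^(−0.03)·[0.4010·0.0000 + 0.5990·0.0000] = 0.0000; exercise value = 0.0000 ≤ continuation, so V_ud = 0.0000
Node dd (S = 28.9): continuation = e^(−0.03)·[0.4010·0.0000 + 0.5990·5.4350] = 3.1593; exercise value = 1.1000 ≤ continuation, so V_dd = 3.1593
Node u (S = 52): continuation = e^(−0.03)·[0.4010·0.0000 + 0.5990·0.0000] = 0.0000; exercise value = 0.0000 ≤ continuation, so V_u = 0.0000
Node d (S = 34): continuation = e^(−0.03)·[0.4010·0.0000 + 0.5990·3.1593] = 1.8365; exercise value = 0.0000 ≤ continuation, so V_d = 1.8365
Node 0 (S = 40): continuation = e^(−0.03)·[0.4010·0.0000 + 0.5990·1.8365] = 1.0675; exercise value = 0.0000 ≤ continuation, so V_0 = 1.0675

$1.07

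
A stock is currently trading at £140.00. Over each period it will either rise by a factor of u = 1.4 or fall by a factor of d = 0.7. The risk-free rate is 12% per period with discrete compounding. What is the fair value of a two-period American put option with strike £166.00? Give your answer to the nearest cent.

Risk-neutral probability p = (1 + 0.12 − 0.7)/(1.4 − 0.7) = 0.4200/0.7000 = 0.6000
Terminal stock prices: S_uu = 274.4, S_ud = 137.2, S_dd = 68.6
Terminal payoffs (K − S): max(-108.4, 0) = 0, max(28.8, 0) = 28.8, max(97.4, 0) = 97.4
Node u (S = 196): continuation = 1/1.12·[0.6000·0.0000 + 0.4000·28.8000] = 10.2857; exercise value = 0.0000 ≤ continuation, so V_u = 10.2857
Node d (S = 98): continuation = 1/1.12·[0.6000·28.8000 + 0.4000·97.4000] = 50.2143; exercise value = 68.0000 > continuation, so V_d = 68.0000 (exercise)
Node 0 (S = 140): continuation = 1/1.12·[0.6000·10.2857 + 0.4000·68.0000] = 29.7959; exercise value = 26.0000 ≤ continuation, so V_0 = 29.7959

£29.80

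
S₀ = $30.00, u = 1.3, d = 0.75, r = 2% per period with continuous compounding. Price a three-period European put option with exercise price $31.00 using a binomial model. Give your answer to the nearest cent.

$5.53

Risk-neutral probability p = (e^0.02 − 0.75)/(1.3 − 0.75) = 0.2702/0.5500 = 0.4913
Terminal stock prices: S_uuu = 65.91, S_uud = 38.03, S_udd = 21.94, S_ddd = 12.66
Terminal payoffs (K − S): max(-34.91, 0) = 0, max(-7.025, 0) = 0, max(9.062, 0) = 9.062, max(18.34, 0) = 18.34
Node uu (S = 50.7): V_uu = e^(−0.02)·[0.4913·0.0000 + 0.5087·0.0000] = 0.0000
Node ud (S = 29.25): V_ud = e^(−0.02)·[0.4913·0.0000 + 0.5087·9.0625] = 4.5190
Node dd (S = 16.88): V_dd = e^(−0.02)·[0.4913·9.0625 + 0.5087·18.3438] = 13.5112
Node u (S = 39): V_u = e^(−0.02)·[0.4913·0.0000 + 0.5087·4.5190] = 2.2534
Node d (S = 22.5): V_d = e^(−0.02)·[0.4913·4.5190 + 0.5087·13.5112] = 8.9135
Node 0 (S = 30): V_0 = e^(−0.02)·[0.4913·2.2534 + 0.5087·8.9135] = 5.5298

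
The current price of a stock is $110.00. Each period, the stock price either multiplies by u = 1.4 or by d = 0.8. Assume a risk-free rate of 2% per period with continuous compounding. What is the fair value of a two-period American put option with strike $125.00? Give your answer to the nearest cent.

Risk-neutral probability p = (e^0.02 − 0.8)/(1.4 − 0.8) = 0.2202/0.6000 = 0.3670
Terminal stock prices: S_uu = 215.6, S_ud = 123.2, S_dd = 70.4
Terminal payoffs (K − S): max(-90.6, 0) = 0, max(1.8, 0) = 1.8, max(54.6, 0) = 54.6
Node u (S = 154): continuation = e^(−0.02)·[0.3670·0.0000 + 0.6330·1.8000] = 1.1168; exercise value = 0.0000 ≤ continuation, so V_u = 1.1168
Node d (S = 88): continuation = e^(−0.02)·[0.3670·1.8000 + 0.6330·54.6000] = 34.5248; exercise value = 37.0000 > continuation, so V_d = 37.0000 (exercise)
Node 0 (S = 110): continuation = e^(−0.02)·[0.3670·1.1168 + 0.6330·37.0000] = 23.3589; exercise value = 15.0000 ≤ continuation, so V_0 = 23.3589

$23.36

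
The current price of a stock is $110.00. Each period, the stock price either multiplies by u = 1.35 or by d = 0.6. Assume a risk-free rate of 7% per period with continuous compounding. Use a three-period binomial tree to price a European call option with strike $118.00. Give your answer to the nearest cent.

$31.76

Risk-neutral probability p = (e^0.07 − 0.6)/(1.35 − 0.6) = 0.4725/0.7500 = 0.6300
Terminal stock prices: S_uuu = 270.6, S_uud = 120.3, S_udd = 53.46, S_ddd = 23.76
Terminal payoffs (S − K): max(152.6, 0) = 152.6, max(2.285, 0) = 2.285, max(-64.54, 0) = 0, max(-94.24, 0) = 0
Node uu (S = 200.5): V_uu = e^(−0.07)·[0.6300·152.6413 + 0.3700·2.2850] = 90.4525
Node ud (S = 89.1): V_ud = e^(−0.07)·[0.6300·2.2850 + 0.3700·0.0000] = 1.3423
Node dd (S = 39.6): V_dd = e^(−0.07)·[0.6300·0.0000 + 0.3700·0.0000] = 0.0000
Node u (S = 148.5): V_u = e^(−0.07)·[0.6300·90.4525 + 0.3700·1.3423] = 53.5965
Node d (S = 66): V_d = e^(−0.07)·[0.6300·1.3423 + 0.3700·0.0000] = 0.7885
Node 0 (S = 110): V_0 = e^(−0.07)·[0.6300·53.5965 + 0.3700·0.7885] = 31.7556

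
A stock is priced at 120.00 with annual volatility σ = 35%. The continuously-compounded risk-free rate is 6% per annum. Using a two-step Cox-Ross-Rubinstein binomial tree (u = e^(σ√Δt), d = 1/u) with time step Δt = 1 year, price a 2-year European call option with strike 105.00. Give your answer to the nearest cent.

36.94

CRR parameters: u = e^(σ√Δt) = e^(0.35·√1) = 1.4191, d = 1/u = 0.7047
Per-period rate: rΔt = 0.06·1 = 0.06, so R = e^0.06 = 1.0618
Risk-neutral probability p = (e^0.06 − 0.7047)/(1.4191 − 0.7047) = 0.3571/0.7144 = 0.4999
Terminal stock prices: S_uu = 241.7, S_ud = 120, S_dd = 59.59
Terminal payoffs (S − K): max(136.7, 0) = 136.7, max(15, 0) = 15, max(-45.41, 0) = 0
Node u (S = 170.3): V_u = e^(−0.06)·[0.4999·136.6503 + 0.5001·15.0000] = 71.4028
Node d (S = 84.56): V_d = e^(−0.06)·[0.4999·15.0000 + 0.5001·0.0000] = 7.0624
Node 0 (S = 120): V_0 = e^(−0.06)·[0.4999·71.4028 + 0.5001·7.0624] = 36.9444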